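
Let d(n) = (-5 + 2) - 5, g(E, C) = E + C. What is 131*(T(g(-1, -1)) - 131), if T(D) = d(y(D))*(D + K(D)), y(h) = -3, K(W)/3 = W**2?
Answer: -27641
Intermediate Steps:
K(W) = 3*W**2
g(E, C) = C + E
d(n) = -8 (d(n) = -3 - 5 = -8)
T(D) = -24*D**2 - 8*D (T(D) = -8*(D + 3*D**2) = -24*D**2 - 8*D)
131*(T(g(-1, -1)) - 131) = 131*(8*(-1 - 1)*(-1 - 3*(-1 - 1)) - 131) = 131*(8*(-2)*(-1 - 3*(-2)) - 131) = 131*(8*(-2)*(-1 + 6) - 131) = 131*(8*(-2)*5 - 131) = 131*(-80 - 131) = 131*(-211) = -27641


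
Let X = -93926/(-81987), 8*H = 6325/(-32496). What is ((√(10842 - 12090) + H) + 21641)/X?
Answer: 153751892623627/8139251456 + 163974*I*√78/46963 ≈ 18890.0 + 30.837*I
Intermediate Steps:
H = -6325/259968 (H = (6325/(-32496))/8 = (6325*(-1/32496))/8 = (⅛)*(-6325/32496) = -6325/259968 ≈ -0.024330)
X = 93926/81987 (X = -93926*(-1/81987) = 93926/81987 ≈ 1.1456)
((√(10842 - 12090) + H) + 21641)/X = ((√(10842 - 12090) - 6325/259968) + 21641)/(93926/81987) = ((√(-1248) - 6325/259968) + 21641)*(81987/93926) = ((4*I*√78 - 6325/259968) + 21641)*(81987/93926) = ((-6325/259968 + 4*I*√78) + 21641)*(81987/93926) = (5625961163/259968 + 4*I*√78)*(81987/93926) = 153751892623627/8139251456 + 163974*I*√78/46963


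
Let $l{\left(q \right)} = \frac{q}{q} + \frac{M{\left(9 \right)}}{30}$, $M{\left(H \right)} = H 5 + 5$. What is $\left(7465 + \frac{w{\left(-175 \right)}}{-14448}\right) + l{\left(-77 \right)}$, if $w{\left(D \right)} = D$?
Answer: $\frac{5137763}{688} \approx 7467.7$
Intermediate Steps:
$M{\left(H \right)} = 5 + 5 H$ ($M{\left(H \right)} = 5 H + 5 = 5 + 5 H$)
$l{\left(q \right)} = \frac{8}{3}$ ($l{\left(q \right)} = \frac{q}{q} + \frac{5 + 5 \cdot 9}{30} = 1 + \left(5 + 45\right) \frac{1}{30} = 1 + 50 \cdot \frac{1}{30} = 1 + \frac{5}{3} = \frac{8}{3}$)
$\left(7465 + \frac{w{\left(-175 \right)}}{-14448}\right) + l{\left(-77 \right)} = \left(7465 - \frac{175}{-14448}\right) + \frac{8}{3} = \left(7465 - - \frac{25}{2064}\right) + \frac{8}{3} = \left(7465 + \frac{25}{2064}\right) + \frac{8}{3} = \frac{15407785}{2064} + \frac{8}{3} = \frac{5137763}{688}$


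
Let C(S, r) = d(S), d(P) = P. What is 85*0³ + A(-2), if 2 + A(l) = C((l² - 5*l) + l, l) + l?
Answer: 8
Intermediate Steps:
C(S, r) = S
A(l) = -2 + l² - 3*l (A(l) = -2 + (((l² - 5*l) + l) + l) = -2 + ((l² - 4*l) + l) = -2 + (l² - 3*l) = -2 + l² - 3*l)
85*0³ + A(-2) = 85*0³ + (-2 - 2 - 2*(-4 - 2)) = 85*0 + (-2 - 2 - 2*(-6)) = 0 + (-2 - 2 + 12) = 0 + 8 = 8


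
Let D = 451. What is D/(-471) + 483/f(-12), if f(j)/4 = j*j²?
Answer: -371645/361728 ≈ -1.0274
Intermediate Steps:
f(j) = 4*j³ (f(j) = 4*(j*j²) = 4*j³)
D/(-471) + 483/f(-12) = 451/(-471) + 483/((4*(-12)³)) = 451*(-1/471) + 483/((4*(-1728))) = -451/471 + 483/(-6912) = -451/471 + 483*(-1/6912) = -451/471 - 161/2304 = -371645/361728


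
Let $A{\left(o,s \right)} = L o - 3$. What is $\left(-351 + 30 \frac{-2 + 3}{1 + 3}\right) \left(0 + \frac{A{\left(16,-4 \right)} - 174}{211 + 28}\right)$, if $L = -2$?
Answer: $\frac{143583}{478} \approx 300.38$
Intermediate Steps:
$A{\left(o,s \right)} = -3 - 2 o$ ($A{\left(o,s \right)} = - 2 o - 3 = -3 - 2 o$)
$\left(-351 + 30 \frac{-2 + 3}{1 + 3}\right) \left(0 + \frac{A{\left(16,-4 \right)} - 174}{211 + 28}\right) = \left(-351 + 30 \frac{-2 + 3}{1 + 3}\right) \left(0 + \frac{\left(-3 - 32\right) - 174}{211 + 28}\right) = \left(-351 + 30 \cdot 1 \cdot \frac{1}{4}\right) \left(0 + \frac{\left(-3 - 32\right) - 174}{239}\right) = \left(-351 + 30 \cdot 1 \cdot \frac{1}{4}\right) \left(0 + \left(-35 - 174\right) \frac{1}{239}\right) = \left(-351 + 30 \cdot \frac{1}{4}\right) \left(0 - \frac{209}{239}\right) = \left(-351 + \frac{15}{2}\right) \left(0 - \frac{209}{239}\right) = \left(- \frac{687}{2}\right) \left(- \frac{209}{239}\right) = \frac{143583}{478}$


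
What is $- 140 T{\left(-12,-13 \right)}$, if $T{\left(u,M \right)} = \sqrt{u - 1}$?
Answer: $- 140 i \sqrt{13} \approx - 504.78 i$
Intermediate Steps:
$T{\left(u,M \right)} = \sqrt{-1 + u}$
$- 140 T{\left(-12,-13 \right)} = - 140 \sqrt{-1 - 12} = - 140 \sqrt{-13} = - 140 i \sqrt{13}$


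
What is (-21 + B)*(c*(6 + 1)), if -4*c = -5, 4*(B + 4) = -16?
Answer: -1015/4 ≈ -253.75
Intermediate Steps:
B = -8 (B = -4 + (1/4)*(-16) = -4 - 4 = -8)
c = 5/4 (c = -1/4*(-5) = 5/4 ≈ 1.2500)
(-21 + B)*(c*(6 + 1)) = (-21 - 8)*(5*(6 + 1)/4) = -145*7/4 = -29*35/4 = -1015/4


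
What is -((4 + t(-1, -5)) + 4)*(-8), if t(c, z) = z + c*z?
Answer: 64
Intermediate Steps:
-((4 + t(-1, -5)) + 4)*(-8) = -((4 - 5*(1 - 1)) + 4)*(-8) = -((4 - 5*0) + 4)*(-8) = -((4 + 0) + 4)*(-8) = -(4 + 4)*(-8) = -1*8*(-8) = -8*(-8) = 64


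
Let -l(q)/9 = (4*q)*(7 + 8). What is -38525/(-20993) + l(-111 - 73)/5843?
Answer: 2310966055/122662099 ≈ 18.840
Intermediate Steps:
l(q) = -540*q (l(q) = -9*4*q*(7 + 8) = -9*4*q*15 = -540*q)
-38525/(-20993) + l(-111 - 73)/5843 = -38525/(-20993) - 540*(-111 - 73)/5843 = -38525*(-1/20993) - 540*(-184)*(1/5843) = 38525/20993 + 99360*(1/5843) = 38525/20993 + 99360/5843 = 2310966055/122662099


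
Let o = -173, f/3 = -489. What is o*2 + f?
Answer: -1813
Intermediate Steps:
f = -1467 (f = 3*(-489) = -1467)
o*2 + f = -173*2 - 1467 = -346 - 1467 = -1813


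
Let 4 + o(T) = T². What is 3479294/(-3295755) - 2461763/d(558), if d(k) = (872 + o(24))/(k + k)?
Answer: -2263630848807269/1189767555 ≈ -1.9026e+6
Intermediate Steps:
o(T) = -4 + T²
d(k) = 722/k (d(k) = (872 + (-4 + 24²))/(k + k) = (872 + (-4 + 576))/((2*k)) = (872 + 572)*(1/(2*k)) = 1444*(1/(2*k)) = 722/k)
3479294/(-3295755) - 2461763/d(558) = 3479294/(-3295755) - 2461763/(722/558) = 3479294*(-1/3295755) - 2461763/(722*(1/558)) = -3479294/3295755 - 2461763/361/279 = -3479294/3295755 - 2461763*279/361 = -3479294/3295755 - 686831877/361 = -2263630848807269/1189767555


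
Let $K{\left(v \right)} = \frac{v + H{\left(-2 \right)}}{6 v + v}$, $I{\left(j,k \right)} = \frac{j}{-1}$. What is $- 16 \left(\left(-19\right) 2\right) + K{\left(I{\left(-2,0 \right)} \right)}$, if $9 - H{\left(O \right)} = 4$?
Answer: $\frac{1217}{2} \approx 608.5$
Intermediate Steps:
$I{\left(j,k \right)} = - j$ ($I{\left(j,k \right)} = j \left(-1\right) = - j$)
$H{\left(O \right)} = 5$ ($H{\left(O \right)} = 9 - 4 = 5$)
$K{\left(v \right)} = \frac{5 + v}{7 v}$ ($K{\left(v \right)} = \frac{v + 5}{6 v + v} = \frac{5 + v}{7 v}$)
$- 16 \left(\left(-19\right) 2\right) + K{\left(I{\left(-2,0 \right)} \right)} = - 16 \left(\left(-19\right) 2\right) + \frac{5 - -2}{7 \left(\left(-1\right) \left(-2\right)\right)} = \left(-16\right) \left(-38\right) + \frac{5 + 2}{7 \cdot 2} = 608 + \frac{1}{7} \cdot \frac{1}{2} \cdot 7 = 608 + \frac{1}{2} = \frac{1217}{2}$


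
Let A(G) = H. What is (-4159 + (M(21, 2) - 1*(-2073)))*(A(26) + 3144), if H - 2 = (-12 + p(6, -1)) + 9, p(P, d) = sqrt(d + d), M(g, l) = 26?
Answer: -6474580 - 2060*I*sqrt(2) ≈ -6.4746e+6 - 2913.3*I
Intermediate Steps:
p(P, d) = sqrt(2)*sqrt(d) (p(P, d) = sqrt(2*d) = sqrt(2)*sqrt(d))
H = -1 + I*sqrt(2) (H = 2 + ((-12 + sqrt(2)*sqrt(-1)) + 9) = 2 + ((-12 + sqrt(2)*I) + 9) = 2 + ((-12 + I*sqrt(2)) + 9) = 2 + (-3 + I*sqrt(2)) = -1 + I*sqrt(2) ≈ -1.0 + 1.4142*I)
A(G) = -1 + I*sqrt(2)
(-4159 + (M(21, 2) - 1*(-2073)))*(A(26) + 3144) = (-4159 + (26 - 1*(-2073)))*((-1 + I*sqrt(2)) + 3144) = (-4159 + (26 + 2073))*(3143 + I*sqrt(2)) = (-4159 + 2099)*(3143 + I*sqrt(2)) = -2060*(3143 + I*sqrt(2)) = -6474580 - 2060*I*sqrt(2)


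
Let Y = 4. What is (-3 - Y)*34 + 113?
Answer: -125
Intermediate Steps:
(-3 - Y)*34 + 113 = (-3 - 1*4)*34 + 113 = (-3 - 4)*34 + 113 = -7*34 + 113 = -238 + 113 = -125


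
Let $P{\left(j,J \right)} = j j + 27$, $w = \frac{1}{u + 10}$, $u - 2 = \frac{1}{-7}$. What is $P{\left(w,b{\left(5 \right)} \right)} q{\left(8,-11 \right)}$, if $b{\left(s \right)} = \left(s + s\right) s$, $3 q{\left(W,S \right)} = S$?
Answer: $- \frac{2046572}{20667} \approx -99.026$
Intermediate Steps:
$u = \frac{13}{7}$ ($u = 2 + \frac{1}{-7} = 2 - \frac{1}{7} = \frac{13}{7} \approx 1.8571$)
$q{\left(W,S \right)} = \frac{S}{3}$
$w = \frac{7}{83}$ ($w = \frac{1}{\frac{13}{7} + 10} = \frac{1}{\frac{83}{7}} = \frac{7}{83} \approx 0.084337$)
$b{\left(s \right)} = 2 s^{2}$ ($b{\left(s \right)} = 2 s s = 2 s^{2}$)
$P{\left(j,J \right)} = 27 + j^{2}$ ($P{\left(j,J \right)} = j^{2} + 27 = 27 + j^{2}$)
$P{\left(w,b{\left(5 \right)} \right)} q{\left(8,-11 \right)} = \left(27 + \left(\frac{7}{83}\right)^{2}\right) \frac{1}{3} \left(-11\right) = \left(27 + \frac{49}{6889}\right) \left(- \frac{11}{3}\right) = \frac{186052}{6889} \left(- \frac{11}{3}\right) = - \frac{2046572}{20667}$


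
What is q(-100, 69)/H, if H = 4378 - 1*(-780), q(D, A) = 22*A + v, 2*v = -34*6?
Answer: 708/2579 ≈ 0.27453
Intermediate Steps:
v = -102 (v = (-34*6)/2 = (½)*(-204) = -102)
q(D, A) = -102 + 22*A (q(D, A) = 22*A - 102 = -102 + 22*A)
H = 5158 (H = 4378 + 780 = 5158)
q(-100, 69)/H = (-102 + 22*69)/5158 = (-102 + 1518)*(1/5158) = 1416*(1/5158) = 708/2579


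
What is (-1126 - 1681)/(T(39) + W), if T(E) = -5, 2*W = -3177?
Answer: 5614/3187 ≈ 1.7615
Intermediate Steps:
W = -3177/2 (W = (½)*(-3177) = -3177/2 ≈ -1588.5)
(-1126 - 1681)/(T(39) + W) = (-1126 - 1681)/(-5 - 3177/2) = -2807/(-3187/2) = -2807*(-2/3187) = 5614/3187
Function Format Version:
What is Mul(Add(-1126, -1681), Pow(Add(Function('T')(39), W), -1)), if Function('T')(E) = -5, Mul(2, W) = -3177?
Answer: Rational(5614, 3187) ≈ 1.7615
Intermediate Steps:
W = Rational(-3177, 2) (W = Mul(Rational(1, 2), -3177) = Rational(-3177, 2) ≈ -1588.5)
Mul(Add(-1126, -1681), Pow(Add(Function('T')(39), W), -1)) = Mul(Add(-1126, -1681), Pow(Add(-5, Rational(-3177, 2)), -1)) = Mul(-2807, Pow(Rational(-3187, 2), -1)) = Mul(-2807, Rational(-2, 3187)) = Rational(5614, 3187)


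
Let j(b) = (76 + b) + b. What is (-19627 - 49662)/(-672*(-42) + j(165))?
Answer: -69289/28630 ≈ -2.4202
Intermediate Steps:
j(b) = 76 + 2*b
(-19627 - 49662)/(-672*(-42) + j(165)) = (-19627 - 49662)/(-672*(-42) + (76 + 2*165)) = -69289/(28224 + (76 + 330)) = -69289/(28224 + 406) = -69289/28630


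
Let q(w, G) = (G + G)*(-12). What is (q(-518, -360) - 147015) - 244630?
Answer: -383005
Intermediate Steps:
q(w, G) = -24*G (q(w, G) = (2*G)*(-12) = -24*G)
(q(-518, -360) - 147015) - 244630 = (-24*(-360) - 147015) - 244630 = (8640 - 147015) - 244630 = -138375 - 244630 = -383005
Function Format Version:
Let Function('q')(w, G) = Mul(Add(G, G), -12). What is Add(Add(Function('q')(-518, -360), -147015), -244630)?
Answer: -383005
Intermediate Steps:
Function('q')(w, G) = Mul(-24, G) (Function('q')(w, G) = Mul(Mul(2, G), -12) = Mul(-24, G))
Add(Add(Function('q')(-518, -360), -147015), -244630) = Add(Add(Mul(-24, -360), -147015), -244630) = Add(Add(8640, -147015), -244630) = Add(-138375, -244630) = -383005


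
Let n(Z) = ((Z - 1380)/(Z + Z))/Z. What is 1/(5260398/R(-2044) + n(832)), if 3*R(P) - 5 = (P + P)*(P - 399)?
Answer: 3456616736768/5460692400235 ≈ 0.63300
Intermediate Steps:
n(Z) = (-1380 + Z)/(2*Z²) (n(Z) = ((-1380 + Z)/((2*Z)))/Z = ((-1380 + Z)*(1/(2*Z)))/Z = ((-1380 + Z)/(2*Z))/Z = (-1380 + Z)/(2*Z²))
R(P) = 5/3 + 2*P*(-399 + P)/3 (R(P) = 5/3 + ((P + P)*(P - 399))/3 = 5/3 + ((2*P)*(-399 + P))/3 = 5/3 + (2*P*(-399 + P))/3 = 5/3 + 2*P*(-399 + P)/3)
1/(5260398/R(-2044) + n(832)) = 1/(5260398/(5/3 - 266*(-2044) + (⅔)*(-2044)²) + (½)*(-1380 + 832)/832²) = 1/(5260398/(5/3 + 543704 + (⅔)*4177936) + (½)*(1/692224)*(-548)) = 1/(5260398/(5/3 + 543704 + 8355872/3) - 137/346112) = 1/(5260398/(9986989/3) - 137/346112) = 1/(5260398*(3/9986989) - 137/346112) = 1/(15781194/9986989 - 137/346112) = 1/(5460692400235/3456616736768) = 3456616736768/5460692400235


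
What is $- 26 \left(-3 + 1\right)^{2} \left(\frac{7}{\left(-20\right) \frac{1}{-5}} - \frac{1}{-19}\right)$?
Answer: $- \frac{3562}{19} \approx -187.47$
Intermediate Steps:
$- 26 \left(-3 + 1\right)^{2} \left(\frac{7}{\left(-20\right) \frac{1}{-5}} - \frac{1}{-19}\right) = - 26 \left(-2\right)^{2} \left(\frac{7}{\left(-20\right) \left(- \frac{1}{5}\right)} - - \frac{1}{19}\right) = \left(-26\right) 4 \left(\frac{7}{4} + \frac{1}{19}\right) = - 104 \left(7 \cdot \frac{1}{4} + \frac{1}{19}\right) = - 104 \left(\frac{7}{4} + \frac{1}{19}\right) = \left(-104\right) \frac{137}{76} = - \frac{3562}{19}$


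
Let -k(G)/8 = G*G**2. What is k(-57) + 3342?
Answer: 1484886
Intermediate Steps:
k(G) = -8*G**3 (k(G) = -8*G*G**2 = -8*G**3)
k(-57) + 3342 = -8*(-57)**3 + 3342 = -8*(-185193) + 3342 = 1481544 + 3342 = 1484886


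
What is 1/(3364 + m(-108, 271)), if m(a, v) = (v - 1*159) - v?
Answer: 1/3205 ≈ 0.00031201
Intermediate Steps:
m(a, v) = -159 (m(a, v) = (v - 159) - v = (-159 + v) - v = -159)
1/(3364 + m(-108, 271)) = 1/(3364 - 159) = 1/3205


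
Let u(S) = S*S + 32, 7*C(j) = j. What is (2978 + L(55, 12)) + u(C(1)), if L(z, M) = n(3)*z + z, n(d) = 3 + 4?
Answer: 169051/49 ≈ 3450.0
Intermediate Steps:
n(d) = 7
L(z, M) = 8*z (L(z, M) = 7*z + z = 8*z)
C(j) = j/7
u(S) = 32 + S² (u(S) = S² + 32 = 32 + S²)
(2978 + L(55, 12)) + u(C(1)) = (2978 + 8*55) + (32 + ((⅐)*1)²) = (2978 + 440) + (32 + (⅐)²) = 3418 + (32 + 1/49) = 3418 + 1569/49 = 169051/49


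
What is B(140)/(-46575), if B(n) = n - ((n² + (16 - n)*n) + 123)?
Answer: 247/5175 ≈ 0.047729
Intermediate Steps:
B(n) = -123 + n - n² - n*(16 - n) (B(n) = n - ((n² + n*(16 - n)) + 123) = n - (123 + n² + n*(16 - n)) = n + (-123 - n² - n*(16 - n)) = -123 + n - n² - n*(16 - n))
B(140)/(-46575) = (-123 - 15*140)/(-46575) = (-123 - 2100)*(-1/46575) = -2223*(-1/46575) = 247/5175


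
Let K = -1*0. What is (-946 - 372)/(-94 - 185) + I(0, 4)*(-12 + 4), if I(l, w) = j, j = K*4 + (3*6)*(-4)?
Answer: 162022/279 ≈ 580.72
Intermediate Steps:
K = 0
j = -72 (j = 0*4 + (3*6)*(-4) = 0 + 18*(-4) = 0 - 72 = -72)
I(l, w) = -72
(-946 - 372)/(-94 - 185) + I(0, 4)*(-12 + 4) = (-946 - 372)/(-94 - 185) - 72*(-12 + 4) = -1318/(-279) - 72*(-8) = -1318*(-1/279) + 576 = 1318/279 + 576 = 162022/279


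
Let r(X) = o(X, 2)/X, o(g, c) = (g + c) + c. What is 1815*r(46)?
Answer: 45375/23 ≈ 1972.8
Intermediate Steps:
o(g, c) = g + 2*c (o(g, c) = (c + g) + c = g + 2*c)
r(X) = (4 + X)/X (r(X) = (X + 2*2)/X = (X + 4)/X = (4 + X)/X)
1815*r(46) = 1815*((4 + 46)/46) = 1815*((1/46)*50) = 1815*(25/23) = 45375/23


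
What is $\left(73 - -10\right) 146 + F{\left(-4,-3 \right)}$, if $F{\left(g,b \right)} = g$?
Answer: $12114$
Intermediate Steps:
$\left(73 - -10\right) 146 + F{\left(-4,-3 \right)} = \left(73 - -10\right) 146 - 4 = \left(73 + 10\right) 146 - 4 = 83 \cdot 146 - 4 = 12118 - 4 = 12114$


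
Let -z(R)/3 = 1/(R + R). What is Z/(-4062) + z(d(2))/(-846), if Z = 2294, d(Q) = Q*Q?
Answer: -287289/509104 ≈ -0.56430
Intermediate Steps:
d(Q) = Q²
z(R) = -3/(2*R) (z(R) = -3/(R + R) = -3*1/(2*R) = -3/(2*R))
Z/(-4062) + z(d(2))/(-846) = 2294/(-4062) - 3/(2*(2²))/(-846) = 2294*(-1/4062) - 3/2/4*(-1/846) = -1147/2031 - 3/2*¼*(-1/846) = -1147/2031 - 3/8*(-1/846) = -1147/2031 + 1/2256 = -287289/509104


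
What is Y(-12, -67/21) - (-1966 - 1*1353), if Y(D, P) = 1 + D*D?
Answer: 3464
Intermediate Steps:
Y(D, P) = 1 + D²
Y(-12, -67/21) - (-1966 - 1*1353) = (1 + (-12)²) - (-1966 - 1*1353) = (1 + 144) - (-1966 - 1353) = 145 - 1*(-3319) = 145 + 3319 = 3464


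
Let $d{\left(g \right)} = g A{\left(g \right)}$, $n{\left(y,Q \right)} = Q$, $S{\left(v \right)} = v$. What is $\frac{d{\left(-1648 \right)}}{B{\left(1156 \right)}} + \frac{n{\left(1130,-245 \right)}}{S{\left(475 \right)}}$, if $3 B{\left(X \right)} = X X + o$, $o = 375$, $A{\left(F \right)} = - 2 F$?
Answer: $- \frac{1613564119}{126987545} \approx -12.706$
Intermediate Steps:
$d{\left(g \right)} = - 2 g^{2}$ ($d{\left(g \right)} = g \left(- 2 g\right) = - 2 g^{2}$)
$B{\left(X \right)} = 125 + \frac{X^{2}}{3}$ ($B{\left(X \right)} = \frac{X X + 375}{3} = \frac{X^{2} + 375}{3} = \frac{375 + X^{2}}{3} = 125 + \frac{X^{2}}{3}$)
$\frac{d{\left(-1648 \right)}}{B{\left(1156 \right)}} + \frac{n{\left(1130,-245 \right)}}{S{\left(475 \right)}} = \frac{\left(-2\right) \left(-1648\right)^{2}}{125 + \frac{1156^{2}}{3}} - \frac{245}{475} = \frac{\left(-2\right) 2715904}{125 + \frac{1}{3} \cdot 1336336} - \frac{49}{95} = - \frac{5431808}{125 + \frac{1336336}{3}} - \frac{49}{95} = - \frac{5431808}{\frac{1336711}{3}} - \frac{49}{95} = \left(-5431808\right) \frac{3}{1336711} - \frac{49}{95} = - \frac{16295424}{1336711} - \frac{49}{95} = - \frac{1613564119}{126987545}$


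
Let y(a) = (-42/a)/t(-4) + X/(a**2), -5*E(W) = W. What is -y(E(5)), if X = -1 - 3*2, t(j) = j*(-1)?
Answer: -7/2 ≈ -3.5000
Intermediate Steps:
t(j) = -j
E(W) = -W/5
X = -7 (X = -1 - 6 = -7)
y(a) = -7/a**2 - 21/(2*a) (y(a) = (-42/a)/((-1*(-4))) - 7/a**2 = -42/a/4 - 7/a**2 = -42/a*(1/4) - 7/a**2 = -21/(2*a) - 7/a**2 = -7/a**2 - 21/(2*a))
-y(E(5)) = -7*(-2 - (-3)*5/5)/(2*(-1/5*5)**2) = -7*(-2 - 3*(-1))/(2*(-1)**2) = -7*(-2 + 3)/2 = -7/2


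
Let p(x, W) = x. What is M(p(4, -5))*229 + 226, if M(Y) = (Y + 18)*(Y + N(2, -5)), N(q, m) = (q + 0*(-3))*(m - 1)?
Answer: -40078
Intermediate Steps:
N(q, m) = q*(-1 + m) (N(q, m) = (q + 0)*(-1 + m) = q*(-1 + m))
M(Y) = (-12 + Y)*(18 + Y) (M(Y) = (Y + 18)*(Y + 2*(-1 - 5)) = (18 + Y)*(Y + 2*(-6)) = (18 + Y)*(Y - 12) = (18 + Y)*(-12 + Y) = (-12 + Y)*(18 + Y))
M(p(4, -5))*229 + 226 = (-216 + 4² + 6*4)*229 + 226 = (-216 + 16 + 24)*229 + 226 = -176*229 + 226 = -40304 + 226 = -40078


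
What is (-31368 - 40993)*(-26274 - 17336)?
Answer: 3155663210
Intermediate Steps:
(-31368 - 40993)*(-26274 - 17336) = -72361*(-43610) = 3155663210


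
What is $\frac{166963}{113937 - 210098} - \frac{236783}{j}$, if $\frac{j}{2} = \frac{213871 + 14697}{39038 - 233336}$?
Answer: $\frac{2211975597931403}{21979327448} \approx 1.0064 \cdot 10^{5}$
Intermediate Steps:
$j = - \frac{228568}{97149}$ ($j = 2 \frac{213871 + 14697}{39038 - 233336} = 2 \frac{228568}{-194298} = 2 \cdot 228568 \left(- \frac{1}{194298}\right) = 2 \left(- \frac{114284}{97149}\right) = - \frac{228568}{97149} \approx -2.3528$)
$\frac{166963}{113937 - 210098} - \frac{236783}{j} = \frac{166963}{113937 - 210098} - \frac{236783}{- \frac{228568}{97149}} = \frac{166963}{113937 - 210098} - - \frac{23003231667}{228568} = \frac{166963}{-96161} + \frac{23003231667}{228568} = 166963 \left(- \frac{1}{96161}\right) + \frac{23003231667}{228568} = - \frac{166963}{96161} + \frac{23003231667}{228568} = \frac{2211975597931403}{21979327448}$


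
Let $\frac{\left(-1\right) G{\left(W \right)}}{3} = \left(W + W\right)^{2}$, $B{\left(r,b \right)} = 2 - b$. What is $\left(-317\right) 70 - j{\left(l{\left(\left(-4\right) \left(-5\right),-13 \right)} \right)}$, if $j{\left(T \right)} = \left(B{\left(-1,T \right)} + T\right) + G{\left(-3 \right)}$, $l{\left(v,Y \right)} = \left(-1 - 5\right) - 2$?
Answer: $-22084$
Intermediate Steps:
$l{\left(v,Y \right)} = -8$ ($l{\left(v,Y \right)} = -6 - 2 = -8$)
$G{\left(W \right)} = - 12 W^{2}$ ($G{\left(W \right)} = - 3 \left(W + W\right)^{2} = - 3 \left(2 W\right)^{2} = - 3 \cdot 4 W^{2} = - 12 W^{2}$)
$j{\left(T \right)} = -106$ ($j{\left(T \right)} = \left(\left(2 - T\right) + T\right) - 12 \left(-3\right)^{2} = 2 - 108 = -106$)
$\left(-317\right) 70 - j{\left(l{\left(\left(-4\right) \left(-5\right),-13 \right)} \right)} = \left(-317\right) 70 - -106 = -22190 + 106 = -22084$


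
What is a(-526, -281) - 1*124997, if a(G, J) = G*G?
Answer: 151679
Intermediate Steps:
a(G, J) = G²
a(-526, -281) - 1*124997 = (-526)² - 1*124997 = 276676 - 124997 = 151679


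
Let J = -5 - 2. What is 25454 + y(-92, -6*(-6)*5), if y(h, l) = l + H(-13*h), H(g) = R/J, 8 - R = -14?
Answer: 179416/7 ≈ 25631.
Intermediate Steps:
R = 22 (R = 8 - 1*(-14) = 8 + 14 = 22)
J = -7
H(g) = -22/7 (H(g) = 22/(-7) = 22*(-⅐) = -22/7)
y(h, l) = -22/7 + l (y(h, l) = l - 22/7 = -22/7 + l)
25454 + y(-92, -6*(-6)*5) = 25454 + (-22/7 - 6*(-6)*5) = 25454 + (-22/7 + 36*5) = 25454 + (-22/7 + 180) = 25454 + 1238/7 = 179416/7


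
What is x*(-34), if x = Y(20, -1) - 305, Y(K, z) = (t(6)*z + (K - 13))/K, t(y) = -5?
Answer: 51748/5 ≈ 10350.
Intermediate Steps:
Y(K, z) = (-13 + K - 5*z)/K (Y(K, z) = (-5*z + (K - 13))/K = (-5*z + (-13 + K))/K = (-13 + K - 5*z)/K)
x = -1522/5 (x = (-13 + 20 - 5*(-1))/20 - 305 = (-13 + 20 + 5)/20 - 305 = (1/20)*12 - 305 = ⅗ - 305 = -1522/5 ≈ -304.40)
x*(-34) = -1522/5*(-34) = 51748/5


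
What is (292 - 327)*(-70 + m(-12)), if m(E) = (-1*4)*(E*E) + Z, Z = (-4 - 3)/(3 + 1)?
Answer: 90685/4 ≈ 22671.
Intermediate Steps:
Z = -7/4 ≈ -1.7500
m(E) = -7/4 - 4*E² (m(E) = (-1*4)*(E*E) - 7/4 = -4*E² - 7/4 = -7/4 - 4*E²)
(292 - 327)*(-70 + m(-12)) = (292 - 327)*(-70 + (-7/4 - 4*(-12)²)) = -35*(-70 + (-7/4 - 4*144)) = -35*(-70 + (-7/4 - 576)) = -35*(-70 - 2311/4) = -35*(-2591/4) = 90685/4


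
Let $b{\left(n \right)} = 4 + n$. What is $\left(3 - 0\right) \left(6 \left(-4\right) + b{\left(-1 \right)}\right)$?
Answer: $-63$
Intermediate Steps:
$\left(3 - 0\right) \left(6 \left(-4\right) + b{\left(-1 \right)}\right) = \left(3 - 0\right) \left(6 \left(-4\right) + \left(4 - 1\right)\right) = \left(3 + \left(-3 + 3\right)\right) \left(-24 + 3\right) = \left(3 + 0\right) \left(-21\right) = 3 \left(-21\right) = -63$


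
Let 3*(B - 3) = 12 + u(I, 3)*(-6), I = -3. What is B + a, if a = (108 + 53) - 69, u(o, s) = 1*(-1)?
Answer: 101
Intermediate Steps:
u(o, s) = -1
a = 92 (a = 161 - 69 = 92)
B = 9 (B = 3 + (12 - 1*(-6))/3 = 3 + (12 + 6)/3 = 3 + (⅓)*18 = 3 + 6 = 9)
B + a = 9 + 92 = 101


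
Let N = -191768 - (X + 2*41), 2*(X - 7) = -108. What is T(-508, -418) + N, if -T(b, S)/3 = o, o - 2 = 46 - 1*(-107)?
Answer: -192268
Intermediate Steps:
X = -47 (X = 7 + (½)*(-108) = 7 - 54 = -47)
o = 155 (o = 2 + (46 - 1*(-107)) = 2 + (46 + 107) = 2 + 153 = 155)
N = -191803 (N = -191768 - (-47 + 2*41) = -191768 - (-47 + 82) = -191768 - 1*35 = -191768 - 35 = -191803)
T(b, S) = -465 (T(b, S) = -3*155 = -465)
T(-508, -418) + N = -465 - 191803 = -192268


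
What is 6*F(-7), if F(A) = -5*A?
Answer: 210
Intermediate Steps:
6*F(-7) = 6*(-5*(-7)) = 6*35 = 210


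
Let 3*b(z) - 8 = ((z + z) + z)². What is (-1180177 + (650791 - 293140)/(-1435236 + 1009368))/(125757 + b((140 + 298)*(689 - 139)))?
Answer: -502599976287/74143003744257724 ≈ -6.7788e-6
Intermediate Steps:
b(z) = 8/3 + 3*z² (b(z) = 8/3 + ((z + z) + z)²/3 = 8/3 + (2*z + z)²/3 = 8/3 + (3*z)²/3 = 8/3 + (9*z²)/3 = 8/3 + 3*z²)
(-1180177 + (650791 - 293140)/(-1435236 + 1009368))/(125757 + b((140 + 298)*(689 - 139))) = (-1180177 + (650791 - 293140)/(-1435236 + 1009368))/(125757 + (8/3 + 3*((140 + 298)*(689 - 139))²)) = (-1180177 + 357651/(-425868))/(125757 + (8/3 + 3*(438*550)²)) = (-1180177 + 357651*(-1/425868))/(125757 + (8/3 + 3*240900²)) = (-1180177 - 119217/141956)/(125757 + (8/3 + 3*58032810000)) = -167533325429/(141956*(125757 + (8/3 + 174098430000))) = -167533325429/(141956*(125757 + 522295290008/3)) = -167533325429/(141956*522295667279/3) = -167533325429/141956*3/522295667279 = -502599976287/74143003744257724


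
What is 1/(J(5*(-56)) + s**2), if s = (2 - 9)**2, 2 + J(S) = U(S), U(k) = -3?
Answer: 1/2396 ≈ 0.00041736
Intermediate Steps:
J(S) = -5 (J(S) = -2 - 3 = -5)
s = 49 (s = (-7)**2 = 49)
1/(J(5*(-56)) + s**2) = 1/(-5 + 49**2) = 1/(-5 + 2401) = 1/2396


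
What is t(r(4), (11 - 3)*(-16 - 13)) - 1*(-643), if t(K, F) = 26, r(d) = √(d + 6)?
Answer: 669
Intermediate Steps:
r(d) = √(6 + d)
t(r(4), (11 - 3)*(-16 - 13)) - 1*(-643) = 26 - 1*(-643) = 26 + 643 = 669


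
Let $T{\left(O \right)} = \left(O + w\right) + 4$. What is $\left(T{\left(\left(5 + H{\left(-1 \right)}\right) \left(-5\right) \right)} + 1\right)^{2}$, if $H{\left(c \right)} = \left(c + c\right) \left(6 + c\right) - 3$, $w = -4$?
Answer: $1681$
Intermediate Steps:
$H{\left(c \right)} = -3 + 2 c \left(6 + c\right)$ ($H{\left(c \right)} = 2 c \left(6 + c\right) - 3 = -3 + 2 c \left(6 + c\right)$)
$T{\left(O \right)} = O$ ($T{\left(O \right)} = \left(O - 4\right) + 4 = \left(-4 + O\right) + 4 = O$)
$\left(T{\left(\left(5 + H{\left(-1 \right)}\right) \left(-5\right) \right)} + 1\right)^{2} = \left(\left(5 + \left(-3 + 2 \left(-1\right)^{2} + 12 \left(-1\right)\right)\right) \left(-5\right) + 1\right)^{2} = \left(\left(5 - 13\right) \left(-5\right) + 1\right)^{2} = \left(\left(-8\right) \left(-5\right) + 1\right)^{2} = \left(40 + 1\right)^{2} = 41^{2} = 1681$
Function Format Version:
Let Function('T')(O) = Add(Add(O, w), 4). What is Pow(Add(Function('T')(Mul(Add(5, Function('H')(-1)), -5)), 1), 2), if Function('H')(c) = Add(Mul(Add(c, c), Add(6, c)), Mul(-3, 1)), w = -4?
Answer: 1681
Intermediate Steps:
Function('H')(c) = Add(-3, Mul(2, c, Add(6, c))) (Function('H')(c) = Add(Mul(Mul(2, c), Add(6, c)), -3) = Add(Mul(2, c, Add(6, c)), -3) = Add(-3, Mul(2, c, Add(6, c))))
Function('T')(O) = O (Function('T')(O) = Add(Add(O, -4), 4) = Add(Add(-4, O), 4) = O)
Pow(Add(Function('T')(Mul(Add(5, Function('H')(-1)), -5)), 1), 2) = Pow(Add(Mul(Add(5, Add(-3, Mul(2, Pow(-1, 2)), Mul(12, -1))), -5), 1), 2) = Pow(Add(Mul(Add(5, Add(-3, Mul(2, 1), -12)), -5), 1), 2) = Pow(Add(Mul(Add(5, Add(-3, 2, -12)), -5), 1), 2) = Pow(Add(Mul(Add(5, -13), -5), 1), 2) = Pow(Add(Mul(-8, -5), 1), 2) = Pow(Add(40, 1), 2) = Pow(41, 2) = 1681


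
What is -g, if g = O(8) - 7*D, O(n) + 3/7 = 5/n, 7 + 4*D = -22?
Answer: -2853/56 ≈ -50.946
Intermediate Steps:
D = -29/4 (D = -7/4 + (1/4)*(-22) = -7/4 - 11/2 = -29/4 ≈ -7.2500)
O(n) = -3/7 + 5/n
g = 2853/56 (g = (-3/7 + 5/8) - 7*(-29/4) = (-3/7 + 5*(1/8)) + 203/4 = (-3/7 + 5/8) + 203/4 = 11/56 + 203/4 = 2853/56 ≈ 50.946)
-g = -1*2853/56 = -2853/56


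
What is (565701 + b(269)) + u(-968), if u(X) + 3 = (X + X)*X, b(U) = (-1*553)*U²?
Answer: -37575887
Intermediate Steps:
b(U) = -553*U²
u(X) = -3 + 2*X² (u(X) = -3 + (X + X)*X = -3 + (2*X)*X = -3 + 2*X²)
(565701 + b(269)) + u(-968) = (565701 - 553*269²) + (-3 + 2*(-968)²) = (565701 - 553*72361) + (-3 + 2*937024) = (565701 - 40015633) + (-3 + 1874048) = -39449932 + 1874045 = -37575887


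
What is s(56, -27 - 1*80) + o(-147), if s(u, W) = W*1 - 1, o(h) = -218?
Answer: -326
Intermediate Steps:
s(u, W) = -1 + W (s(u, W) = W - 1 = -1 + W)
s(56, -27 - 1*80) + o(-147) = (-1 + (-27 - 1*80)) - 218 = (-1 + (-27 - 80)) - 218 = (-1 - 107) - 218 = -108 - 218 = -326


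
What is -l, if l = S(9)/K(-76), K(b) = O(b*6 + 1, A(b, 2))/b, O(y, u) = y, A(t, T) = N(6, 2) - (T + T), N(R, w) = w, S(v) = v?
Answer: -684/455 ≈ -1.5033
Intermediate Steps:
A(t, T) = 2 - 2*T (A(t, T) = 2 - (T + T) = 2 - 2*T)
K(b) = (1 + 6*b)/b (K(b) = (b*6 + 1)/b = (6*b + 1)/b = (1 + 6*b)/b)
l = 684/455 (l = 9/(6 + 1/(-76)) = 9/(6 - 1/76) = 9/(455/76) = 9*(76/455) = 684/455 ≈ 1.5033)
-l = -1*684/455 = -684/455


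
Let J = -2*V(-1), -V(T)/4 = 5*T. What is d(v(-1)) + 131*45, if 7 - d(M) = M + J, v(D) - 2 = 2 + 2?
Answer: 5936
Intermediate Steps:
V(T) = -20*T
v(D) = 6 (v(D) = 2 + (2 + 2) = 2 + 4 = 6)
J = -40 (J = -(-40)*(-1) = -2*20 = -40)
d(M) = 47 - M (d(M) = 7 - (M - 40) = 7 - (-40 + M) = 7 + (40 - M) = 47 - M)
d(v(-1)) + 131*45 = (47 - 1*6) + 131*45 = (47 - 6) + 5895 = 41 + 5895 = 5936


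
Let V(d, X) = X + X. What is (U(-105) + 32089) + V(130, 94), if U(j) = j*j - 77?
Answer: 43225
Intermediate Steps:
U(j) = -77 + j² (U(j) = j² - 77 = -77 + j²)
V(d, X) = 2*X
(U(-105) + 32089) + V(130, 94) = ((-77 + (-105)²) + 32089) + 2*94 = ((-77 + 11025) + 32089) + 188 = (10948 + 32089) + 188 = 43037 + 188 = 43225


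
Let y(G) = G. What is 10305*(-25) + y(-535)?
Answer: -258160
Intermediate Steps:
10305*(-25) + y(-535) = 10305*(-25) - 535 = -257625 - 535 = -258160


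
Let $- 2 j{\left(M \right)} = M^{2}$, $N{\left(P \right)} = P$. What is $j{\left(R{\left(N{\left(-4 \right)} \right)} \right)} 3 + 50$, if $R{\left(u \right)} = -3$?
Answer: $\frac{73}{2} \approx 36.5$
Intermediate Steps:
$j{\left(M \right)} = - \frac{M^{2}}{2}$
$j{\left(R{\left(N{\left(-4 \right)} \right)} \right)} 3 + 50 = - \frac{\left(-3\right)^{2}}{2} \cdot 3 + 50 = \left(- \frac{1}{2}\right) 9 \cdot 3 + 50 = \left(- \frac{9}{2}\right) 3 + 50 = - \frac{27}{2} + 50 = \frac{73}{2}$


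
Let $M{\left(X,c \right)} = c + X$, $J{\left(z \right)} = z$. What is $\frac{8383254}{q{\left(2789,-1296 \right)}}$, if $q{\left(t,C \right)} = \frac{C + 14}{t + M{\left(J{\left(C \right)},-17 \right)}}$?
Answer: $- \frac{6186841452}{641} \approx -9.6519 \cdot 10^{6}$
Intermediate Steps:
$M{\left(X,c \right)} = X + c$
$q{\left(t,C \right)} = \frac{14 + C}{-17 + C + t}$ ($q{\left(t,C \right)} = \frac{C + 14}{t + \left(C - 17\right)} = \frac{14 + C}{t + \left(-17 + C\right)} = \frac{14 + C}{-17 + C + t}$)
$\frac{8383254}{q{\left(2789,-1296 \right)}} = \frac{8383254}{\frac{1}{-17 - 1296 + 2789} \left(14 - 1296\right)} = \frac{8383254}{\frac{1}{1476} \left(-1282\right)} = \frac{8383254}{- \frac{641}{738}} = 8383254 \left(- \frac{738}{641}\right) = - \frac{6186841452}{641}$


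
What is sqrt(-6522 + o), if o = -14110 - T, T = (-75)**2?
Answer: 11*I*sqrt(217) ≈ 162.04*I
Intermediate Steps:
T = 5625
o = -19735 (o = -14110 - 1*5625 = -14110 - 5625 = -19735)
sqrt(-6522 + o) = sqrt(-6522 - 19735) = sqrt(-26257) = 11*I*sqrt(217)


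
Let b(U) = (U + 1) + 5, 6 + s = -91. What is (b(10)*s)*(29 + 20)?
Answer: -76048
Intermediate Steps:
s = -97 (s = -6 - 91 = -97)
b(U) = 6 + U (b(U) = (1 + U) + 5 = 6 + U)
(b(10)*s)*(29 + 20) = ((6 + 10)*(-97))*(29 + 20) = (16*(-97))*49 = -1552*49 = -76048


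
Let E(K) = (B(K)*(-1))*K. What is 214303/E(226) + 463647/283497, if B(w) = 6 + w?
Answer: -12148106029/4954771568 ≈ -2.4518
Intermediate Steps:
E(K) = K*(-6 - K) (E(K) = ((6 + K)*(-1))*K = (-6 - K)*K = K*(-6 - K))
214303/E(226) + 463647/283497 = 214303/((-1*226*(6 + 226))) + 463647/283497 = 214303/((-1*226*232)) + 463647*(1/283497) = 214303/(-52432) + 154549/94499 = 214303*(-1/52432) + 154549/94499 = -214303/52432 + 154549/94499 = -12148106029/4954771568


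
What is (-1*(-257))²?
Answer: 66049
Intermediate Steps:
(-1*(-257))² = 257² = 66049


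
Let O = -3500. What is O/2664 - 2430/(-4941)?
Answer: -33395/40626 ≈ -0.82201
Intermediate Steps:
O/2664 - 2430/(-4941) = -3500/2664 - 2430/(-4941) = -3500*1/2664 - 2430*(-1/4941) = -875/666 + 30/61 = -33395/40626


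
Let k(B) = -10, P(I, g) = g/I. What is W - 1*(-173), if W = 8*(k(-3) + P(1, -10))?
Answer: 13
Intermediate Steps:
W = -160 (W = 8*(-10 - 10/1) = 8*(-10 - 10*1) = 8*(-10 - 10) = 8*(-20) = -160)
W - 1*(-173) = -160 - 1*(-173) = -160 + 173 = 13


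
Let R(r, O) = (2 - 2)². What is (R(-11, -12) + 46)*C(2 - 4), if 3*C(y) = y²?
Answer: 184/3 ≈ 61.333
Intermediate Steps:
R(r, O) = 0 (R(r, O) = 0² = 0)
C(y) = y²/3
(R(-11, -12) + 46)*C(2 - 4) = (0 + 46)*((2 - 4)²/3) = 46*((⅓)*(-2)²) = 46*((⅓)*4) = 46*(4/3) = 184/3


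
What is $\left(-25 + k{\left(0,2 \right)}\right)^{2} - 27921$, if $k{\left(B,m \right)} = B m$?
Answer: $-27296$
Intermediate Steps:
$\left(-25 + k{\left(0,2 \right)}\right)^{2} - 27921 = \left(-25 + 0 \cdot 2\right)^{2} - 27921 = \left(-25 + 0\right)^{2} - 27921 = \left(-25\right)^{2} - 27921 = 625 - 27921 = -27296$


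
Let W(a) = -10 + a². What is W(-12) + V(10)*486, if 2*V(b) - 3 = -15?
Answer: -2782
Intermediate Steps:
V(b) = -6 (V(b) = 3/2 + (½)*(-15) = 3/2 - 15/2 = -6)
W(-12) + V(10)*486 = (-10 + (-12)²) - 6*486 = (-10 + 144) - 2916 = 134 - 2916 = -2782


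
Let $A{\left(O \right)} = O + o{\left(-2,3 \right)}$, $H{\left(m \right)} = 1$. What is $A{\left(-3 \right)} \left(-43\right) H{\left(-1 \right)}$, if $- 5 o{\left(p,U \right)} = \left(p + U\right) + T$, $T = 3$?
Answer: $\frac{817}{5} \approx 163.4$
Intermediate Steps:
$o{\left(p,U \right)} = - \frac{3}{5} - \frac{U}{5} - \frac{p}{5}$ ($o{\left(p,U \right)} = - \frac{\left(p + U\right) + 3}{5} = - \frac{\left(U + p\right) + 3}{5} = - \frac{3 + U + p}{5} = - \frac{3}{5} - \frac{U}{5} - \frac{p}{5}$)
$A{\left(O \right)} = - \frac{4}{5} + O$ ($A{\left(O \right)} = O - \frac{4}{5} = - \frac{4}{5} + O$)
$A{\left(-3 \right)} \left(-43\right) H{\left(-1 \right)} = \left(- \frac{4}{5} - 3\right) \left(-43\right) 1 = \left(- \frac{19}{5}\right) \left(-43\right) 1 = \frac{817}{5} \cdot 1 = \frac{817}{5}$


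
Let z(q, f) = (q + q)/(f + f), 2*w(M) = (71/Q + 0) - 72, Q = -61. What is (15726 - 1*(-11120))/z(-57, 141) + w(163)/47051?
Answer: -7242794075961/109064218 ≈ -66409.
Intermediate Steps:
w(M) = -4463/122 (w(M) = ((71/(-61) + 0) - 72)/2 = ((71*(-1/61) + 0) - 72)/2 = ((-71/61 + 0) - 72)/2 = (-71/61 - 72)/2 = (½)*(-4463/61) = -4463/122)
z(q, f) = q/f (z(q, f) = (2*q)/((2*f)) = (2*q)*(1/(2*f)) = q/f)
(15726 - 1*(-11120))/z(-57, 141) + w(163)/47051 = (15726 - 1*(-11120))/((-57/141)) - 4463/122/47051 = (15726 + 11120)/((-57*1/141)) - 4463/122*1/47051 = 26846/(-19/47) - 4463/5740222 = 26846*(-47/19) - 4463/5740222 = -1261762/19 - 4463/5740222 = -7242794075961/109064218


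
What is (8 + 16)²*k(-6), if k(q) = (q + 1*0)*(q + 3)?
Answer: 10368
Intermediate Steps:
k(q) = q*(3 + q) (k(q) = (q + 0)*(3 + q) = q*(3 + q))
(8 + 16)²*k(-6) = (8 + 16)²*(-6*(3 - 6)) = 24²*(-6*(-3)) = 576*18 = 10368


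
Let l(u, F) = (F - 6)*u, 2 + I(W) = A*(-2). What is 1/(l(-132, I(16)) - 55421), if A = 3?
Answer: -1/53573 ≈ -1.8666e-5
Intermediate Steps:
I(W) = -8 (I(W) = -2 + 3*(-2) = -2 - 6 = -8)
l(u, F) = u*(-6 + F) (l(u, F) = (-6 + F)*u = u*(-6 + F))
1/(l(-132, I(16)) - 55421) = 1/(-132*(-6 - 8) - 55421) = 1/(-132*(-14) - 55421) = 1/(1848 - 55421) = 1/(-53573) = -1/53573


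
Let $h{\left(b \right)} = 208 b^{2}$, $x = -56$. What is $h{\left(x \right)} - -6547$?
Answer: $658835$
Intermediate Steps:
$h{\left(x \right)} - -6547 = 208 \left(-56\right)^{2} - -6547 = 208 \cdot 3136 + 6547 = 652288 + 6547 = 658835$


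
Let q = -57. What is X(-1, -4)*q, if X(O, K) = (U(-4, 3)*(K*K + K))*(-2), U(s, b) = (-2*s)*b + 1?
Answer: 34200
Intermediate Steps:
U(s, b) = 1 - 2*b*s (U(s, b) = -2*b*s + 1 = 1 - 2*b*s)
X(O, K) = -50*K - 50*K² (X(O, K) = ((1 - 2*3*(-4))*(K*K + K))*(-2) = ((1 + 24)*(K² + K))*(-2) = (25*(K + K²))*(-2) = (25*K + 25*K²)*(-2) = -50*K - 50*K²)
X(-1, -4)*q = -50*(-4)*(1 - 4)*(-57) = -50*(-4)*(-3)*(-57) = -600*(-57) = 34200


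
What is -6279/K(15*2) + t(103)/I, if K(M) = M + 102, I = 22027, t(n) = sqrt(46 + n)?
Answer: -2093/44 + sqrt(149)/22027 ≈ -47.568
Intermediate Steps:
K(M) = 102 + M
-6279/K(15*2) + t(103)/I = -6279/(102 + 15*2) + sqrt(46 + 103)/22027 = -6279/(102 + 30) + sqrt(149)*(1/22027) = -6279/132 + sqrt(149)/22027 = -6279*1/132 + sqrt(149)/22027 = -2093/44 + sqrt(149)/22027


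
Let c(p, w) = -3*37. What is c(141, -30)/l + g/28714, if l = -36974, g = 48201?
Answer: 63763251/37916837 ≈ 1.6817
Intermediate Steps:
c(p, w) = -111
c(141, -30)/l + g/28714 = -111/(-36974) + 48201/28714 = -111*(-1/36974) + 48201*(1/28714) = 111/36974 + 48201/28714 = 63763251/37916837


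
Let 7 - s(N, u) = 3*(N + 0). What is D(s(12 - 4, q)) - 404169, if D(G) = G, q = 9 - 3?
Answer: -404186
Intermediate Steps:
q = 6
s(N, u) = 7 - 3*N (s(N, u) = 7 - 3*(N + 0) = 7 - 3*N)
D(s(12 - 4, q)) - 404169 = (7 - 3*(12 - 4)) - 404169 = (7 - 3*8) - 404169 = (7 - 24) - 404169 = -17 - 404169 = -404186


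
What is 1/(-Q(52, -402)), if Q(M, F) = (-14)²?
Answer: -1/196 ≈ -0.0051020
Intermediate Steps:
Q(M, F) = 196
1/(-Q(52, -402)) = 1/(-1*196) = 1/(-196) = -1/196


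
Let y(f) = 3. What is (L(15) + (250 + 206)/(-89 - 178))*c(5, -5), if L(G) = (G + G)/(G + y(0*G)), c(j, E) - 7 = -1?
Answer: -22/89 ≈ -0.24719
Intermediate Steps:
c(j, E) = 6 (c(j, E) = 7 - 1 = 6)
L(G) = 2*G/(3 + G) (L(G) = (G + G)/(G + 3) = (2*G)/(3 + G) = 2*G/(3 + G))
(L(15) + (250 + 206)/(-89 - 178))*c(5, -5) = (2*15/(3 + 15) + (250 + 206)/(-89 - 178))*6 = (2*15/18 + 456/(-267))*6 = (2*15*(1/18) + 456*(-1/267))*6 = (5/3 - 152/89)*6 = -11/267*6 = -22/89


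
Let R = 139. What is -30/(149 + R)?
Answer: -5/48 ≈ -0.10417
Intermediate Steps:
-30/(149 + R) = -30/(149 + 139) = -30/288 = (1/288)*(-30) = -5/48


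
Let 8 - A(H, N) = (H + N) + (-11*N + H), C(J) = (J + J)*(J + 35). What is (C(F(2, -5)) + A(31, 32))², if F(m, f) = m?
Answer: 171396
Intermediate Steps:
C(J) = 2*J*(35 + J) (C(J) = (2*J)*(35 + J) = 2*J*(35 + J))
A(H, N) = 8 - 2*H + 10*N (A(H, N) = 8 - ((H + N) + (-11*N + H)) = 8 - ((H + N) + (H - 11*N)) = 8 - (-10*N + 2*H) = 8 + (-2*H + 10*N) = 8 - 2*H + 10*N)
(C(F(2, -5)) + A(31, 32))² = (2*2*(35 + 2) + (8 - 2*31 + 10*32))² = (2*2*37 + (8 - 62 + 320))² = (148 + 266)² = 414² = 171396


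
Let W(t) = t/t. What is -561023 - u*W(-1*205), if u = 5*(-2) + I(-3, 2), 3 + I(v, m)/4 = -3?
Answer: -560989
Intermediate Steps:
I(v, m) = -24 (I(v, m) = -12 + 4*(-3) = -12 - 12 = -24)
W(t) = 1
u = -34 (u = 5*(-2) - 24 = -10 - 24 = -34)
-561023 - u*W(-1*205) = -561023 - (-34) = -561023 - 1*(-34) = -561023 + 34 = -560989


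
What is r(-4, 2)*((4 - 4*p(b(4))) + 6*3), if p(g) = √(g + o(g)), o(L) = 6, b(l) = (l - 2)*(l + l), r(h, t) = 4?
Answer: 88 - 16*√22 ≈ 12.953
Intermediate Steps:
b(l) = 2*l*(-2 + l) (b(l) = (-2 + l)*(2*l) = 2*l*(-2 + l))
p(g) = √(6 + g) (p(g) = √(g + 6) = √(6 + g))
r(-4, 2)*((4 - 4*p(b(4))) + 6*3) = 4*((4 - 4*√(6 + 2*4*(-2 + 4))) + 6*3) = 4*((4 - 4*√(6 + 2*4*2)) + 18) = 4*((4 - 4*√(6 + 16)) + 18) = 4*((4 - 4*√22) + 18) = 4*(22 - 4*√22) = 88 - 16*√22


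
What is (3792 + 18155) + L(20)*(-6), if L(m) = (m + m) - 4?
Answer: 21731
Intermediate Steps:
L(m) = -4 + 2*m (L(m) = 2*m - 4 = -4 + 2*m)
(3792 + 18155) + L(20)*(-6) = (3792 + 18155) + (-4 + 2*20)*(-6) = 21947 + (-4 + 40)*(-6) = 21947 + 36*(-6) = 21947 - 216 = 21731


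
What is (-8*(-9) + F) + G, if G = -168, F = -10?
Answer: -106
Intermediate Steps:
(-8*(-9) + F) + G = (-8*(-9) - 10) - 168 = (72 - 10) - 168 = 62 - 168 = -106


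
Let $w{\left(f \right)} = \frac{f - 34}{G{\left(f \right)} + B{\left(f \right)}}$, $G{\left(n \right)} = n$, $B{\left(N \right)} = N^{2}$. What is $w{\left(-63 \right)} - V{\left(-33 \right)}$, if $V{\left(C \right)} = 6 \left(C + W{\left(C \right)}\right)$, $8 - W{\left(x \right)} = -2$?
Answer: $\frac{538931}{3906} \approx 137.98$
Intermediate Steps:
$W{\left(x \right)} = 10$ ($W{\left(x \right)} = 8 - -2 = 8 + 2 = 10$)
$w{\left(f \right)} = \frac{-34 + f}{f + f^{2}}$ ($w{\left(f \right)} = \frac{f - 34}{f + f^{2}} = \frac{-34 + f}{f + f^{2}}$)
$V{\left(C \right)} = 60 + 6 C$ ($V{\left(C \right)} = 6 \left(C + 10\right) = 6 \left(10 + C\right) = 60 + 6 C$)
$w{\left(-63 \right)} - V{\left(-33 \right)} = \frac{-34 - 63}{\left(-63\right) \left(1 - 63\right)} - \left(60 + 6 \left(-33\right)\right) = \left(- \frac{1}{63}\right) \frac{1}{-62} \left(-97\right) - \left(60 - 198\right) = \left(- \frac{1}{63}\right) \left(- \frac{1}{62}\right) \left(-97\right) - -138 = - \frac{97}{3906} + 138 = \frac{538931}{3906}$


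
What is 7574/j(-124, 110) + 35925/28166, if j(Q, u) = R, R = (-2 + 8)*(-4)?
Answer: -53116771/168996 ≈ -314.31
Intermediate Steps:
R = -24 (R = 6*(-4) = -24)
j(Q, u) = -24
7574/j(-124, 110) + 35925/28166 = 7574/(-24) + 35925/28166 = 7574*(-1/24) + 35925*(1/28166) = -3787/12 + 35925/28166 = -53116771/168996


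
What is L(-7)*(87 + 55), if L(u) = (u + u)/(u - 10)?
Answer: 1988/17 ≈ 116.94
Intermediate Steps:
L(u) = 2*u/(-10 + u) (L(u) = (2*u)/(-10 + u) = 2*u/(-10 + u))
L(-7)*(87 + 55) = (2*(-7)/(-10 - 7))*(87 + 55) = (2*(-7)/(-17))*142 = (2*(-7)*(-1/17))*142 = (14/17)*142 = 1988/17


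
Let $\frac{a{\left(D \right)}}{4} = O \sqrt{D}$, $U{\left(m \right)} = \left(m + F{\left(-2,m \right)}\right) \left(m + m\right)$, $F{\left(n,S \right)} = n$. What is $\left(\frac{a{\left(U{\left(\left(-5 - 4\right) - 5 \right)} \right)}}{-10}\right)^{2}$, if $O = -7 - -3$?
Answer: $\frac{28672}{25} \approx 1146.9$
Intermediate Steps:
$O = -4$ ($O = -7 + 3 = -4$)
$U{\left(m \right)} = 2 m \left(-2 + m\right)$ ($U{\left(m \right)} = \left(m - 2\right) \left(m + m\right) = \left(-2 + m\right) 2 m = 2 m \left(-2 + m\right)$)
$a{\left(D \right)} = - 16 \sqrt{D}$ ($a{\left(D \right)} = 4 \left(- 4 \sqrt{D}\right) = - 16 \sqrt{D}$)
$\left(\frac{a{\left(U{\left(\left(-5 - 4\right) - 5 \right)} \right)}}{-10}\right)^{2} = \left(\frac{\left(-16\right) \sqrt{2 \left(\left(-5 - 4\right) - 5\right) \left(-2 - 14\right)}}{-10}\right)^{2} = \left(- 16 \sqrt{2 \left(-9 - 5\right) \left(-2 - 14\right)} \left(- \frac{1}{10}\right)\right)^{2} = \left(- 16 \sqrt{2 \left(-14\right) \left(-2 - 14\right)} \left(- \frac{1}{10}\right)\right)^{2} = \left(- 16 \sqrt{2 \left(-14\right) \left(-16\right)} \left(- \frac{1}{10}\right)\right)^{2} = \left(- 16 \sqrt{448} \left(- \frac{1}{10}\right)\right)^{2} = \left(- 16 \cdot 8 \sqrt{7} \left(- \frac{1}{10}\right)\right)^{2} = \left(- 128 \sqrt{7} \left(- \frac{1}{10}\right)\right)^{2} = \left(\frac{64 \sqrt{7}}{5}\right)^{2} = \frac{28672}{25}$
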